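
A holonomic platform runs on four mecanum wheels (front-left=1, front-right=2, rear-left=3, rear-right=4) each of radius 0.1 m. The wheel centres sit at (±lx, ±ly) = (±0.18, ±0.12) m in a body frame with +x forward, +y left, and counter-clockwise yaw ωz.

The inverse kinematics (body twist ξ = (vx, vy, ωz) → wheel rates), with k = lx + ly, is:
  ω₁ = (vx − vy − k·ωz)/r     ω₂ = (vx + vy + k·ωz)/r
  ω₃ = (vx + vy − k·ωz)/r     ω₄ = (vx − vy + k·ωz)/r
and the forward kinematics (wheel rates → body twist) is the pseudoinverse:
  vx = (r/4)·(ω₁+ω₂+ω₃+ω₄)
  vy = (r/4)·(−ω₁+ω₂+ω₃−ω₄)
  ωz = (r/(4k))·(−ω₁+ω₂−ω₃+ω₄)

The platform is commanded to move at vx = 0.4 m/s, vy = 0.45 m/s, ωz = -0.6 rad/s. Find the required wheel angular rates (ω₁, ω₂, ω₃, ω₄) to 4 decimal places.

k = lx + ly = 0.18 + 0.12 = 0.3000;  k·ωz = 0.3000·-0.6 = -0.1800
ω₁ (FL) = (vx − vy − k·ωz)/r = 0.1300/0.1 = 1.3000
ω₂ (FR) = (vx + vy + k·ωz)/r = 0.6700/0.1 = 6.7000
ω₃ (RL) = (vx + vy − k·ωz)/r = 1.0300/0.1 = 10.3000
ω₄ (RR) = (vx − vy + k·ωz)/r = -0.2300/0.1 = -2.3000

(1.3000, 6.7000, 10.3000, -2.3000)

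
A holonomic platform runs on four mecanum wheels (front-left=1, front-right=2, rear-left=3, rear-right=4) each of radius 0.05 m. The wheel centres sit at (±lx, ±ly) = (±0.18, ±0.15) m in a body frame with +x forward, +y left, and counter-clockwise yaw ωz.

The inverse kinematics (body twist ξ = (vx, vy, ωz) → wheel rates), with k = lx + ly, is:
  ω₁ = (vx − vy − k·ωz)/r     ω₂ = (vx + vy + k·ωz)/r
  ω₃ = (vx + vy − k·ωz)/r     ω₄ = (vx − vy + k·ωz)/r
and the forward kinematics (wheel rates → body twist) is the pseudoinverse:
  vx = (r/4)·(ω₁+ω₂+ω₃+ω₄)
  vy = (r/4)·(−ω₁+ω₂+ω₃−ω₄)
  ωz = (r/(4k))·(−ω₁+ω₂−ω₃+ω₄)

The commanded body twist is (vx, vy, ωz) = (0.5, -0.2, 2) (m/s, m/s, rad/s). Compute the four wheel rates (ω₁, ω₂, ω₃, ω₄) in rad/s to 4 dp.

k = lx + ly = 0.18 + 0.15 = 0.3300;  k·ωz = 0.3300·2 = 0.6600
ω₁ (FL) = (vx − vy − k·ωz)/r = 0.0400/0.05 = 0.8000
ω₂ (FR) = (vx + vy + k·ωz)/r = 0.9600/0.05 = 19.2000
ω₃ (RL) = (vx + vy − k·ωz)/r = -0.3600/0.05 = -7.2000
ω₄ (RR) = (vx − vy + k·ωz)/r = 1.3600/0.05 = 27.2000

(0.8000, 19.2000, -7.2000, 27.2000)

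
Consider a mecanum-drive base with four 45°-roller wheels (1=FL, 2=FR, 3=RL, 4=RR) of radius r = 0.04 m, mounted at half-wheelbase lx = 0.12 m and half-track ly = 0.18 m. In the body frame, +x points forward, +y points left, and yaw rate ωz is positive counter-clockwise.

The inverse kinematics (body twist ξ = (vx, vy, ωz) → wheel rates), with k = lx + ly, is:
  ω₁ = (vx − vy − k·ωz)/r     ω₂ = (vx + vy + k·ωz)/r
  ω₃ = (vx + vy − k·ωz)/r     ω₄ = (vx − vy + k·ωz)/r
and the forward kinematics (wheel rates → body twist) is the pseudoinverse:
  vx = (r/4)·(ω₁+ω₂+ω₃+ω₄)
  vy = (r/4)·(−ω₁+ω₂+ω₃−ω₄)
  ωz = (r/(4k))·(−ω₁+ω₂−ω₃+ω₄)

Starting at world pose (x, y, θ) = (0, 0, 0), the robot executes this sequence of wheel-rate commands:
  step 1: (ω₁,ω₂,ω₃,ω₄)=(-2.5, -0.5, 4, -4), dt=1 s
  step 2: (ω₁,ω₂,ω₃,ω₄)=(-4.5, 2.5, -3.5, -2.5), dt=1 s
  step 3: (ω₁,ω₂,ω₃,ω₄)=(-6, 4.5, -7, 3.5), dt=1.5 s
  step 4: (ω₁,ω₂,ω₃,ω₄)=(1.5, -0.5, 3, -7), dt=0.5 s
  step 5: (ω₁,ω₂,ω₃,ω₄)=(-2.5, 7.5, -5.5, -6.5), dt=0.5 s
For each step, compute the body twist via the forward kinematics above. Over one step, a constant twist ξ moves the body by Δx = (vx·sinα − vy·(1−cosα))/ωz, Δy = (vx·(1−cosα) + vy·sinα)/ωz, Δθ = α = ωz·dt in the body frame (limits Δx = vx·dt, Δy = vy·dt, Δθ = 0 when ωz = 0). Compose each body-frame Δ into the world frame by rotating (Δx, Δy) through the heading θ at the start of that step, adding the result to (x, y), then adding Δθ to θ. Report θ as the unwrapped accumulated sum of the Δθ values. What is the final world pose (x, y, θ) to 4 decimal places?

(-0.2618, 0.1365, 1.0667)

step 1: ξ=(vx,vy,ωz)=(-0.0300, 0.1000, -0.2000), dt=1.0 → body Δ=(-0.0198, 0.1023, -0.2000) → world pose (-0.0198, 0.1023, -0.2000)
step 2: ξ=(vx,vy,ωz)=(-0.0800, 0.0600, 0.2667), dt=1.0 → body Δ=(-0.0870, 0.0487, 0.2667) → world pose (-0.0954, 0.1673, 0.0667)
step 3: ξ=(vx,vy,ωz)=(-0.0500, 0.0000, 0.7000), dt=1.5 → body Δ=(-0.0620, -0.0359, 1.0500) → world pose (-0.1549, 0.1274, 1.1167)
step 4: ξ=(vx,vy,ωz)=(-0.0300, 0.0800, -0.4000), dt=0.5 → body Δ=(-0.0109, 0.0412, -0.2000) → world pose (-0.1967, 0.1357, 0.9167)
step 5: ξ=(vx,vy,ωz)=(-0.0700, 0.1100, 0.3000), dt=0.5 → body Δ=(-0.0390, 0.0522, 0.1500) → world pose (-0.2618, 0.1365, 1.0667)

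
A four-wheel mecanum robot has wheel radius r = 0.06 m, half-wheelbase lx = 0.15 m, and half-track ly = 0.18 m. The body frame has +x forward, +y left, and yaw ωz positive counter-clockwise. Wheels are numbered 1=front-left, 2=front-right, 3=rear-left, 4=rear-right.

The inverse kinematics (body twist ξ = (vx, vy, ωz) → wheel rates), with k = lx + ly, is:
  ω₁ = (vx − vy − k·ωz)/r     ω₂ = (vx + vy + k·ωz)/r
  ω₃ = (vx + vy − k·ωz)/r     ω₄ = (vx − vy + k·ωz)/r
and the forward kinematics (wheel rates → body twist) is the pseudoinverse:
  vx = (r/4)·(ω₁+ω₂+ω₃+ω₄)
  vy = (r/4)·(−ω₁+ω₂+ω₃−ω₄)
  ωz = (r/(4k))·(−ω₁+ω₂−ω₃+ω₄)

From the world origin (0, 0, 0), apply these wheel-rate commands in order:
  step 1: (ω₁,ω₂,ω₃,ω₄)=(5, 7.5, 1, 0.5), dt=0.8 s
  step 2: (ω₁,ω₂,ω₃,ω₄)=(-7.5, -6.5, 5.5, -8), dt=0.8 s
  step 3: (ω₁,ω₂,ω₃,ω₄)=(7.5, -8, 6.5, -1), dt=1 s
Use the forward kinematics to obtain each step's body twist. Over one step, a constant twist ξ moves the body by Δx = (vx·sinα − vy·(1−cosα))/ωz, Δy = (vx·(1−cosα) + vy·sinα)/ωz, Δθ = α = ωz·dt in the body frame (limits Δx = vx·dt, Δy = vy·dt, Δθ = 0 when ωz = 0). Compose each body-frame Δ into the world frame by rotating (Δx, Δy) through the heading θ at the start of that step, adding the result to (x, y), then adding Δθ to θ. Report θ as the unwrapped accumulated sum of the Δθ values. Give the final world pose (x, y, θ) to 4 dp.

step 1: ξ=(vx,vy,ωz)=(0.2100, 0.0450, 0.0909), dt=0.8 → body Δ=(0.1665, 0.0421, 0.0727) → world pose (0.1665, 0.0421, 0.0727)
step 2: ξ=(vx,vy,ωz)=(-0.2475, 0.2175, -0.5682), dt=0.8 → body Δ=(-0.1524, 0.2123, -0.4545) → world pose (-0.0009, 0.2427, -0.3818)
step 3: ξ=(vx,vy,ωz)=(0.0750, -0.1200, -1.0455), dt=1.0 → body Δ=(0.0048, -0.1351, -1.0455) → world pose (-0.0467, 0.1156, -1.4273)

(-0.0467, 0.1156, -1.4273)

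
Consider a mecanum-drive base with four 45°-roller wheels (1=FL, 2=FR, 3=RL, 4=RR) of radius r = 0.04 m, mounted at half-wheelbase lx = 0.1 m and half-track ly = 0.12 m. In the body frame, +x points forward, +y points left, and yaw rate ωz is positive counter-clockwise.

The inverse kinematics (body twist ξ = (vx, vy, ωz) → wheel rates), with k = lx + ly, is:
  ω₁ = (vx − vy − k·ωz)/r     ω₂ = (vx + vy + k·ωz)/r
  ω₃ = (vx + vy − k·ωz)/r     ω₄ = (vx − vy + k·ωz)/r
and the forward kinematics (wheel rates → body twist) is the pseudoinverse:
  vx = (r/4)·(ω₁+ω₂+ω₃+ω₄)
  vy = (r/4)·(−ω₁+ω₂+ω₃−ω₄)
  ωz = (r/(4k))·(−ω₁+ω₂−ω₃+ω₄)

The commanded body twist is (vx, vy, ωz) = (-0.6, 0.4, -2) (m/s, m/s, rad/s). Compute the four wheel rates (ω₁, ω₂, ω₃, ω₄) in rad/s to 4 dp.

(-14.0000, -16.0000, 6.0000, -36.0000)

k = lx + ly = 0.1 + 0.12 = 0.2200;  k·ωz = 0.2200·-2 = -0.4400
ω₁ (FL) = (vx − vy − k·ωz)/r = -0.5600/0.04 = -14.0000
ω₂ (FR) = (vx + vy + k·ωz)/r = -0.6400/0.04 = -16.0000
ω₃ (RL) = (vx + vy − k·ωz)/r = 0.2400/0.04 = 6.0000
ω₄ (RR) = (vx − vy + k·ωz)/r = -1.4400/0.04 = -36.0000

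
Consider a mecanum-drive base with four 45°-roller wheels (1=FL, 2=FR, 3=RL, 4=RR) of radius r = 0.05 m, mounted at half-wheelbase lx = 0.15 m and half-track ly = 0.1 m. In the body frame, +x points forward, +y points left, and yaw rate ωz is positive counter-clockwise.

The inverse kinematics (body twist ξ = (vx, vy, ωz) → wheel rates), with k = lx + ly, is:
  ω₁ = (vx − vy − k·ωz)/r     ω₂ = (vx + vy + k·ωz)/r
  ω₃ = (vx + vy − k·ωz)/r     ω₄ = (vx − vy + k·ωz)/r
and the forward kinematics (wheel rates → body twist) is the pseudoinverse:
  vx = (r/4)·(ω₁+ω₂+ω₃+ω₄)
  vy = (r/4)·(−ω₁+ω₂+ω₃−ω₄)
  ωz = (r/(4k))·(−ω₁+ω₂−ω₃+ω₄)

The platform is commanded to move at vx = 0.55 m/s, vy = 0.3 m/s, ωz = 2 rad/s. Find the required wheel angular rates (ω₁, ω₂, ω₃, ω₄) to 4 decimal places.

(-5.0000, 27.0000, 7.0000, 15.0000)

k = lx + ly = 0.15 + 0.1 = 0.2500;  k·ωz = 0.2500·2 = 0.5000
ω₁ (FL) = (vx − vy − k·ωz)/r = -0.2500/0.05 = -5.0000
ω₂ (FR) = (vx + vy + k·ωz)/r = 1.3500/0.05 = 27.0000
ω₃ (RL) = (vx + vy − k·ωz)/r = 0.3500/0.05 = 7.0000
ω₄ (RR) = (vx − vy + k·ωz)/r = 0.7500/0.05 = 15.0000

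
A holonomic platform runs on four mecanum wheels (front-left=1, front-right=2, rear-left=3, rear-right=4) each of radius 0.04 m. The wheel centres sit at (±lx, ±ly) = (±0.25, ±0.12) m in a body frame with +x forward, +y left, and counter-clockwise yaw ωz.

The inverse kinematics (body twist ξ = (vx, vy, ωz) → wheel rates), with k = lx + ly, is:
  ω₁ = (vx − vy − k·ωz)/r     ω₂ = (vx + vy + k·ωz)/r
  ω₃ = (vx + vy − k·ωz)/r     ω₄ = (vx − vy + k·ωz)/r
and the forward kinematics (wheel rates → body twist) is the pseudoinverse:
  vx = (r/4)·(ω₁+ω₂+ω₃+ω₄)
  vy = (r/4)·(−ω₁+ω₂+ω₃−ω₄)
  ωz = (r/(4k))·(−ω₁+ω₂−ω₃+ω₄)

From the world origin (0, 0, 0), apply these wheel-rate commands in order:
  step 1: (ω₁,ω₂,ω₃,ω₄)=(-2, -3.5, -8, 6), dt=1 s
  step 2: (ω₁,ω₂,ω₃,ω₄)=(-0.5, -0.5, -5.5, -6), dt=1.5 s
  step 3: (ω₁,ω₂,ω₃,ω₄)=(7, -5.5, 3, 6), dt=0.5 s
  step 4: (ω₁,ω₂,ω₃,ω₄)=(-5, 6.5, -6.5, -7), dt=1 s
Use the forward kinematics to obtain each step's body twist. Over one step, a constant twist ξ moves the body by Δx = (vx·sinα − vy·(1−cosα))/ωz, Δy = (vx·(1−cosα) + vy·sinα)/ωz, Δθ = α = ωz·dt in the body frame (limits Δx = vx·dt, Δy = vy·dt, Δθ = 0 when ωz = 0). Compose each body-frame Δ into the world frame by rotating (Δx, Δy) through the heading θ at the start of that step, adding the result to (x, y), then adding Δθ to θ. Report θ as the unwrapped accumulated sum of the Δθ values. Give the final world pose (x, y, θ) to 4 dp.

step 1: ξ=(vx,vy,ωz)=(-0.0750, -0.1550, 0.3378), dt=1.0 → body Δ=(-0.0476, -0.1646, 0.3378) → world pose (-0.0476, -0.1646, 0.3378)
step 2: ξ=(vx,vy,ωz)=(-0.1250, 0.0050, -0.0135), dt=1.5 → body Δ=(-0.1874, 0.0094, -0.0203) → world pose (-0.2276, -0.2179, 0.3176)
step 3: ξ=(vx,vy,ωz)=(0.1050, -0.1550, -0.2568), dt=0.5 → body Δ=(0.0474, -0.0807, -0.1284) → world pose (-0.1574, -0.2797, 0.1892)
step 4: ξ=(vx,vy,ωz)=(-0.1200, 0.1200, 0.2973), dt=1.0 → body Δ=(-0.1359, 0.1005, 0.2973) → world pose (-0.3098, -0.2065, 0.4865)

(-0.3098, -0.2065, 0.4865)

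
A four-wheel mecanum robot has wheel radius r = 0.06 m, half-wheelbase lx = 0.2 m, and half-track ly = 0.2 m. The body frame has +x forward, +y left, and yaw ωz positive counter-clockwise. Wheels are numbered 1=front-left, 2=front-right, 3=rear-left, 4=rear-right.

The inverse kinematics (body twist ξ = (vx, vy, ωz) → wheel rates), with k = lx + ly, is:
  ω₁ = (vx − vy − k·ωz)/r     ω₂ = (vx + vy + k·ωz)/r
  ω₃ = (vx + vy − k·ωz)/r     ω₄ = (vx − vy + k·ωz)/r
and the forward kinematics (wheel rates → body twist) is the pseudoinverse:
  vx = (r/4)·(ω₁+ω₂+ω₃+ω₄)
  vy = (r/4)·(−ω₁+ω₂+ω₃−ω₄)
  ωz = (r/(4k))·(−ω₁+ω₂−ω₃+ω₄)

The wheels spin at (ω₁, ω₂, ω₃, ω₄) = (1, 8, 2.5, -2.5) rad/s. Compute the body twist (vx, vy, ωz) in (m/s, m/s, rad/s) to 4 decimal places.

k = lx + ly = 0.2 + 0.2 = 0.4000
ω₁+ω₂+ω₃+ω₄ = 9.0000  →  vx = (0.06/4)·9.0000 = 0.1350
−ω₁+ω₂+ω₃−ω₄ = 12.0000  →  vy = (0.06/4)·12.0000 = 0.1800
−ω₁+ω₂−ω₃+ω₄ = 2.0000  →  ωz = (0.06/1.6000)·2.0000 = 0.0750

(0.1350, 0.1800, 0.0750)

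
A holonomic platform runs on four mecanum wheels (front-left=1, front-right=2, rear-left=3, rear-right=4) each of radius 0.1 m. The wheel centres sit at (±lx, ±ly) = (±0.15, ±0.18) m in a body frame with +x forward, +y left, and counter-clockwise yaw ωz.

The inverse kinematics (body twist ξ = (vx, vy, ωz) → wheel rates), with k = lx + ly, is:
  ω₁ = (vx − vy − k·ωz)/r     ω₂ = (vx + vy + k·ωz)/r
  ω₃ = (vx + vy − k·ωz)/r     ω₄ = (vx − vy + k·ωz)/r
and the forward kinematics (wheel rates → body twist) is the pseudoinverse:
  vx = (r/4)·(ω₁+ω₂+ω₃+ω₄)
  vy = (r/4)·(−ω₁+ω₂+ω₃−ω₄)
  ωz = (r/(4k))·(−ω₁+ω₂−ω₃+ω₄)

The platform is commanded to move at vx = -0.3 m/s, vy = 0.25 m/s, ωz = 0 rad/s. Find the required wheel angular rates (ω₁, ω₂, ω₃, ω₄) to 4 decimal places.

k = lx + ly = 0.15 + 0.18 = 0.3300;  k·ωz = 0.3300·0 = 0.0000
ω₁ (FL) = (vx − vy − k·ωz)/r = -0.5500/0.1 = -5.5000
ω₂ (FR) = (vx + vy + k·ωz)/r = -0.0500/0.1 = -0.5000
ω₃ (RL) = (vx + vy − k·ωz)/r = -0.0500/0.1 = -0.5000
ω₄ (RR) = (vx − vy + k·ωz)/r = -0.5500/0.1 = -5.5000

(-5.5000, -0.5000, -0.5000, -5.5000)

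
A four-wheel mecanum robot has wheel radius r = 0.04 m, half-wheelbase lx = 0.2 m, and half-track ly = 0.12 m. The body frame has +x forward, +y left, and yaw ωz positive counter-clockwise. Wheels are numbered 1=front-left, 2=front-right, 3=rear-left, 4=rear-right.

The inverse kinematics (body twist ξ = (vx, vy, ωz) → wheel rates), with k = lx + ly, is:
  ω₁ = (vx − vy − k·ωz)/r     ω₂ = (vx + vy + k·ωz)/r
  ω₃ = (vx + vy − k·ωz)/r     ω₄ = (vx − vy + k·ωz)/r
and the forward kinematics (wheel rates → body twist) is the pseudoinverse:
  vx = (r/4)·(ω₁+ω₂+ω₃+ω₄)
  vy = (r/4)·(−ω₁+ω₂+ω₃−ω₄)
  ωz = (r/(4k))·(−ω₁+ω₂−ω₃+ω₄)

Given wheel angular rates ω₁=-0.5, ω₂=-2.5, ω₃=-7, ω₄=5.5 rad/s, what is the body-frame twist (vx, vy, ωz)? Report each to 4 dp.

(-0.0450, -0.1450, 0.3281)

k = lx + ly = 0.2 + 0.12 = 0.3200
ω₁+ω₂+ω₃+ω₄ = -4.5000  →  vx = (0.04/4)·-4.5000 = -0.0450
−ω₁+ω₂+ω₃−ω₄ = -14.5000  →  vy = (0.04/4)·-14.5000 = -0.1450
−ω₁+ω₂−ω₃+ω₄ = 10.5000  →  ωz = (0.04/1.2800)·10.5000 = 0.3281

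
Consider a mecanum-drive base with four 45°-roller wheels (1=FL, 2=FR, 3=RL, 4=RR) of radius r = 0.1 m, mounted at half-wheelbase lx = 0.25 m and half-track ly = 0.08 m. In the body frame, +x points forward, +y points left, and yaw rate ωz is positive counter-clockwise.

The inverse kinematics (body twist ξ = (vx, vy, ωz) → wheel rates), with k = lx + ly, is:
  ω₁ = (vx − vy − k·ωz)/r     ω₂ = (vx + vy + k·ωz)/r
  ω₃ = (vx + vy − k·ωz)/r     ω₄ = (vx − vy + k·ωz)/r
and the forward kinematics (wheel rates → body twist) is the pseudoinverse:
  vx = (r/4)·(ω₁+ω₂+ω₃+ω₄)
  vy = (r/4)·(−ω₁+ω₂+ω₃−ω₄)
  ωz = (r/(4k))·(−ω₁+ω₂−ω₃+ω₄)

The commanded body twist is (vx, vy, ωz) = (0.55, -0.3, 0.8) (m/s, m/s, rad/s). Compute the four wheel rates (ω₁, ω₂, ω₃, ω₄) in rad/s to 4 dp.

k = lx + ly = 0.25 + 0.08 = 0.3300;  k·ωz = 0.3300·0.8 = 0.2640
ω₁ (FL) = (vx − vy − k·ωz)/r = 0.5860/0.1 = 5.8600
ω₂ (FR) = (vx + vy + k·ωz)/r = 0.5140/0.1 = 5.1400
ω₃ (RL) = (vx + vy − k·ωz)/r = -0.0140/0.1 = -0.1400
ω₄ (RR) = (vx − vy + k·ωz)/r = 1.1140/0.1 = 11.1400

(5.8600, 5.1400, -0.1400, 11.1400)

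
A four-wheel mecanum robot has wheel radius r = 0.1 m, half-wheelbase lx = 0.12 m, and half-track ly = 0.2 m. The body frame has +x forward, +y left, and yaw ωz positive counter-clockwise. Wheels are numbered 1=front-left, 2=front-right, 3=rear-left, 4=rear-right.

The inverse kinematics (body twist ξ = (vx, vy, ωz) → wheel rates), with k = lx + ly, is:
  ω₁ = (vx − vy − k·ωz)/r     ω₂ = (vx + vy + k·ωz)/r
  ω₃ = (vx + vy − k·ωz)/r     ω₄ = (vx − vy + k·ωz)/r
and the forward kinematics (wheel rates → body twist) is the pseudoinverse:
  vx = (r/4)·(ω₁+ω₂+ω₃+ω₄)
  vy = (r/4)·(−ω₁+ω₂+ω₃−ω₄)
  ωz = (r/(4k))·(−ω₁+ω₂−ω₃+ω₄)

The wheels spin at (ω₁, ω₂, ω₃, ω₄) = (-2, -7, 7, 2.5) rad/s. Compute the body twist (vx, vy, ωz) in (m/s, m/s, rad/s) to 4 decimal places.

(0.0125, -0.0125, -0.7422)

k = lx + ly = 0.12 + 0.2 = 0.3200
ω₁+ω₂+ω₃+ω₄ = 0.5000  →  vx = (0.1/4)·0.5000 = 0.0125
−ω₁+ω₂+ω₃−ω₄ = -0.5000  →  vy = (0.1/4)·-0.5000 = -0.0125
−ω₁+ω₂−ω₃+ω₄ = -9.5000  →  ωz = (0.1/1.2800)·-9.5000 = -0.7422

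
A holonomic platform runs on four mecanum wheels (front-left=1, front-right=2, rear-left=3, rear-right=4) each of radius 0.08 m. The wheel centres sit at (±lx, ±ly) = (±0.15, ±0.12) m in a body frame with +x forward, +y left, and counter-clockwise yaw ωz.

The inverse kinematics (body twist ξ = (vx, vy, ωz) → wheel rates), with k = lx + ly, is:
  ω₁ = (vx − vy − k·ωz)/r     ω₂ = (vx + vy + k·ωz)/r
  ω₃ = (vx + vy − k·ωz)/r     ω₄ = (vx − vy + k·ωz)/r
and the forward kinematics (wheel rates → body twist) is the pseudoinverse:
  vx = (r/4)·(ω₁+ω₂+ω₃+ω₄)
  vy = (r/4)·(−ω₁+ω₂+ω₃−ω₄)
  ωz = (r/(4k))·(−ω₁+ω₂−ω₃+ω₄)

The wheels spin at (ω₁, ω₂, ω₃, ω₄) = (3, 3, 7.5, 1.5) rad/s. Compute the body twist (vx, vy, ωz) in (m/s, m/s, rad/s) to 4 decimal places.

(0.3000, 0.1200, -0.4444)

k = lx + ly = 0.15 + 0.12 = 0.2700
ω₁+ω₂+ω₃+ω₄ = 15.0000  →  vx = (0.08/4)·15.0000 = 0.3000
−ω₁+ω₂+ω₃−ω₄ = 6.0000  →  vy = (0.08/4)·6.0000 = 0.1200
−ω₁+ω₂−ω₃+ω₄ = -6.0000  →  ωz = (0.08/1.0800)·-6.0000 = -0.4444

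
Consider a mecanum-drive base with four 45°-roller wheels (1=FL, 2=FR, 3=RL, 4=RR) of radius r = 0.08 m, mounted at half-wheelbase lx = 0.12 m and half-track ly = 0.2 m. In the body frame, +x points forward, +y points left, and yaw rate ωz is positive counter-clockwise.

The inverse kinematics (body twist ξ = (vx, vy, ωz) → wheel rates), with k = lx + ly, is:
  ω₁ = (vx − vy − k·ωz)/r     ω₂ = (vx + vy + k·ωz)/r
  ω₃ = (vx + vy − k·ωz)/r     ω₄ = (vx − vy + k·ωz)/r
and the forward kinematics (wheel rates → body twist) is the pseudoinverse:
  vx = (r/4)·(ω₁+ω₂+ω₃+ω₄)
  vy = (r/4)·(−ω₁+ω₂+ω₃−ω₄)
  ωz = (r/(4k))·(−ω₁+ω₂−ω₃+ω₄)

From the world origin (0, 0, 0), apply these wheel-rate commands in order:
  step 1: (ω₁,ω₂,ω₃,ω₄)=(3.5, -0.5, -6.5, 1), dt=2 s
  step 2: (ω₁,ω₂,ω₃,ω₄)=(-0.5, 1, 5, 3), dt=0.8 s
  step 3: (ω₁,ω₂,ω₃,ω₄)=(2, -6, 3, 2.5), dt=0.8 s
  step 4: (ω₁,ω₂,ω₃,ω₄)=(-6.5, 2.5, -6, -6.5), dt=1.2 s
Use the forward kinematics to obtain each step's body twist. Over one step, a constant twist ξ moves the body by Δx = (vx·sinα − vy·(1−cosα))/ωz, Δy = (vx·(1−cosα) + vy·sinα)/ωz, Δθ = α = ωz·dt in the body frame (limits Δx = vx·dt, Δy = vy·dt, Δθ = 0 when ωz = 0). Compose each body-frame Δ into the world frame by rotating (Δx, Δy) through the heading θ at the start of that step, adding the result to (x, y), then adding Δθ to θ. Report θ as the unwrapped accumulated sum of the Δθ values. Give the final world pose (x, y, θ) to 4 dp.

step 1: ξ=(vx,vy,ωz)=(-0.0500, -0.2300, 0.2188), dt=2.0 → body Δ=(0.0022, -0.4670, 0.4375) → world pose (0.0022, -0.4670, 0.4375)
step 2: ξ=(vx,vy,ωz)=(0.1700, 0.0700, -0.0312), dt=0.8 → body Δ=(0.1367, 0.0543, -0.0250) → world pose (0.1030, -0.3599, 0.4125)
step 3: ξ=(vx,vy,ωz)=(0.0300, -0.1500, -0.5312), dt=0.8 → body Δ=(-0.0018, -0.1214, -0.4250) → world pose (0.1500, -0.4719, -0.0125)
step 4: ξ=(vx,vy,ωz)=(-0.3300, 0.1900, 0.5312), dt=1.2 → body Δ=(-0.4400, 0.0909, 0.6375) → world pose (-0.2888, -0.3755, 0.6250)

(-0.2888, -0.3755, 0.6250)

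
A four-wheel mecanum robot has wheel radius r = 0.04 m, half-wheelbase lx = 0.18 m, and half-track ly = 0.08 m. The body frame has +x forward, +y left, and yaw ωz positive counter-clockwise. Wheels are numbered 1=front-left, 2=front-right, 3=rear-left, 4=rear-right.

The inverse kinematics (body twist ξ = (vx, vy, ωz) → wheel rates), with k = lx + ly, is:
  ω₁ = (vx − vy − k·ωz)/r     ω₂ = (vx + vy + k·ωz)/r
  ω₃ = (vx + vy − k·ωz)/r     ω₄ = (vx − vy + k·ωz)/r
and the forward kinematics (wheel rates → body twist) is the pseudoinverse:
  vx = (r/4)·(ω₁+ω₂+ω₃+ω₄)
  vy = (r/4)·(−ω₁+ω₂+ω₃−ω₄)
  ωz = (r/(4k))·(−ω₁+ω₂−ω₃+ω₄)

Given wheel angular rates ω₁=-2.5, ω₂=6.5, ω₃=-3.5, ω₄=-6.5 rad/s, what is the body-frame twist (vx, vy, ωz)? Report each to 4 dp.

k = lx + ly = 0.18 + 0.08 = 0.2600
ω₁+ω₂+ω₃+ω₄ = -6.0000  →  vx = (0.04/4)·-6.0000 = -0.0600
−ω₁+ω₂+ω₃−ω₄ = 12.0000  →  vy = (0.04/4)·12.0000 = 0.1200
−ω₁+ω₂−ω₃+ω₄ = 6.0000  →  ωz = (0.04/1.0400)·6.0000 = 0.2308

(-0.0600, 0.1200, 0.2308)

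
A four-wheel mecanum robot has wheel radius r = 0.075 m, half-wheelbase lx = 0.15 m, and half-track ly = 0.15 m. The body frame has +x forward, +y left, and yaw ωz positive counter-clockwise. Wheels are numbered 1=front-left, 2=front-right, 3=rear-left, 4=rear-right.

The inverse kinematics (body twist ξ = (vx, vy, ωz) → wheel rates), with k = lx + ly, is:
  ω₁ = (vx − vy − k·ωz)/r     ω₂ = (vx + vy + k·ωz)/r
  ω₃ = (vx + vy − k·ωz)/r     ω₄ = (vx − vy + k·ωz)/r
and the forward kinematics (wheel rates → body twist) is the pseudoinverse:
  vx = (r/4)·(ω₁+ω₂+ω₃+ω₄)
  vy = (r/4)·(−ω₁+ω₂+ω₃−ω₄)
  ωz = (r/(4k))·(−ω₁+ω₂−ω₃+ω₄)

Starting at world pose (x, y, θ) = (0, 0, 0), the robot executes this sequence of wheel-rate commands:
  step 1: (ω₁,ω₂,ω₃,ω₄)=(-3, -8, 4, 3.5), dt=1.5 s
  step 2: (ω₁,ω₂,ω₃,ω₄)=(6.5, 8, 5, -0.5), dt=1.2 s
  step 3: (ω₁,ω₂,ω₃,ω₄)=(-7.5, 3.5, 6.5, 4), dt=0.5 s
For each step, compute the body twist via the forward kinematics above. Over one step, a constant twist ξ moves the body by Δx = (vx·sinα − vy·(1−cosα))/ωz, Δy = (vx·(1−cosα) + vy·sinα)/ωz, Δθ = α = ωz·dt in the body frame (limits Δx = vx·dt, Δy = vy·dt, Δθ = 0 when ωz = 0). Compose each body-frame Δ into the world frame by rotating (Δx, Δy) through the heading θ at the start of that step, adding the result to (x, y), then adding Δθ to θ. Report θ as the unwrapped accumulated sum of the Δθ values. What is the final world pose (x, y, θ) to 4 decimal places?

step 1: ξ=(vx,vy,ωz)=(-0.0656, -0.0844, -0.3438), dt=1.5 → body Δ=(-0.1260, -0.0962, -0.5156) → world pose (-0.1260, -0.0962, -0.5156)
step 2: ξ=(vx,vy,ωz)=(0.3563, 0.1313, -0.2500), dt=1.2 → body Δ=(0.4446, 0.0915, -0.3000) → world pose (0.3058, -0.2358, -0.8156)
step 3: ξ=(vx,vy,ωz)=(0.1219, 0.2531, 0.5312), dt=0.5 → body Δ=(0.0435, 0.1331, 0.2656) → world pose (0.4326, -0.1762, -0.5500)

(0.4326, -0.1762, -0.5500)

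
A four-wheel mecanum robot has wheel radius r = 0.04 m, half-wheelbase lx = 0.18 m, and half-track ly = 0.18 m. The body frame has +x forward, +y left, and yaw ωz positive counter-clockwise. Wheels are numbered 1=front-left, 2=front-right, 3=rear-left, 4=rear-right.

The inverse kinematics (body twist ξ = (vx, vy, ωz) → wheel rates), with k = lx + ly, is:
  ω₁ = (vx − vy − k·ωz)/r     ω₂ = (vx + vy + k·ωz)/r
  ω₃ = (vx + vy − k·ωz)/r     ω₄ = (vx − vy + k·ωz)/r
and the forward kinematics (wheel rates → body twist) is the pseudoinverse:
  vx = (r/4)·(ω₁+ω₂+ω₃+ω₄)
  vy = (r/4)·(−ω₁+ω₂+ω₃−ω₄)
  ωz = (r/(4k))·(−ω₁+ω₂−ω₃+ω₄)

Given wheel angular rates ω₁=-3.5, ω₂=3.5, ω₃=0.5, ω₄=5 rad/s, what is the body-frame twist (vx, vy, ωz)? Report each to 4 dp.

k = lx + ly = 0.18 + 0.18 = 0.3600
ω₁+ω₂+ω₃+ω₄ = 5.5000  →  vx = (0.04/4)·5.5000 = 0.0550
−ω₁+ω₂+ω₃−ω₄ = 2.5000  →  vy = (0.04/4)·2.5000 = 0.0250
−ω₁+ω₂−ω₃+ω₄ = 11.5000  →  ωz = (0.04/1.4400)·11.5000 = 0.3194

(0.0550, 0.0250, 0.3194)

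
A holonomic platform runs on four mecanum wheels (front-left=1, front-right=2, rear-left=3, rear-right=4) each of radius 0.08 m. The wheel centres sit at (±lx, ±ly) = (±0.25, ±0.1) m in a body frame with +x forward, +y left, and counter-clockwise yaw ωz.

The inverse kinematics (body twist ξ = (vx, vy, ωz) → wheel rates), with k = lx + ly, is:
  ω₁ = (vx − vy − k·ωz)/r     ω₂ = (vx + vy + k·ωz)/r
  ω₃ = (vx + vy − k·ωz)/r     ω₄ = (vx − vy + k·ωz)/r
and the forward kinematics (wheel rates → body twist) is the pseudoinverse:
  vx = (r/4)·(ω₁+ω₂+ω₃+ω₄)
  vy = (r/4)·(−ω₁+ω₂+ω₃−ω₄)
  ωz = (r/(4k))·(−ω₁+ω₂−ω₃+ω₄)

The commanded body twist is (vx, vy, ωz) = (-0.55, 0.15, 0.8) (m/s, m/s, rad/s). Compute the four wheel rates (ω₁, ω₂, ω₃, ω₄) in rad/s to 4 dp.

(-12.2500, -1.5000, -8.5000, -5.2500)

k = lx + ly = 0.25 + 0.1 = 0.3500;  k·ωz = 0.3500·0.8 = 0.2800
ω₁ (FL) = (vx − vy − k·ωz)/r = -0.9800/0.08 = -12.2500
ω₂ (FR) = (vx + vy + k·ωz)/r = -0.1200/0.08 = -1.5000
ω₃ (RL) = (vx + vy − k·ωz)/r = -0.6800/0.08 = -8.5000
ω₄ (RR) = (vx − vy + k·ωz)/r = -0.4200/0.08 = -5.2500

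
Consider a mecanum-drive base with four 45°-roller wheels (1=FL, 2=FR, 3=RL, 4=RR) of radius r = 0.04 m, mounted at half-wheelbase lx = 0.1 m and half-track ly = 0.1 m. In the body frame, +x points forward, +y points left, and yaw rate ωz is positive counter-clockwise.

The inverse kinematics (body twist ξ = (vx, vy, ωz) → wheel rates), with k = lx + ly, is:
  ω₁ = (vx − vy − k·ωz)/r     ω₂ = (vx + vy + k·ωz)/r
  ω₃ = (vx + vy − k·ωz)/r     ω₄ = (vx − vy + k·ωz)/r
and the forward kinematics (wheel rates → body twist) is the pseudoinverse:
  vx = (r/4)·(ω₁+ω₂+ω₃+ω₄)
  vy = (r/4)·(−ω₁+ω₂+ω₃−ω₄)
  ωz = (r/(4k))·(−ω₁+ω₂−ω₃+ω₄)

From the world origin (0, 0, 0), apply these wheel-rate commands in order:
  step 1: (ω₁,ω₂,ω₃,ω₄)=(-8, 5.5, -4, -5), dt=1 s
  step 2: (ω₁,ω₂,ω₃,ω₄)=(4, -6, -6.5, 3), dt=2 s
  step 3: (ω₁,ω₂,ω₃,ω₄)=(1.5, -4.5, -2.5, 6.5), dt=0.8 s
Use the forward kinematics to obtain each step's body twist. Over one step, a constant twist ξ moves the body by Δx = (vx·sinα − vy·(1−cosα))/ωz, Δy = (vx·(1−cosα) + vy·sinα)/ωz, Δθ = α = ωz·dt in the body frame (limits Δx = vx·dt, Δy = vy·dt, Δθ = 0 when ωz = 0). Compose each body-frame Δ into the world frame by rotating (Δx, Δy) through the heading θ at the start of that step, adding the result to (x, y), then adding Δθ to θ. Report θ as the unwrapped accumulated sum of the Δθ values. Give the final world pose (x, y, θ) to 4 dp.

(0.0555, -0.3748, 0.6950)

step 1: ξ=(vx,vy,ωz)=(-0.1150, 0.1450, 0.6250), dt=1.0 → body Δ=(-0.1515, 0.1010, 0.6250) → world pose (-0.1515, 0.1010, 0.6250)
step 2: ξ=(vx,vy,ωz)=(-0.0550, -0.1950, -0.0250), dt=2.0 → body Δ=(-0.1197, -0.3871, -0.0500) → world pose (-0.0221, -0.2830, 0.5750)
step 3: ξ=(vx,vy,ωz)=(0.0100, -0.1500, 0.1500), dt=0.8 → body Δ=(0.0152, -0.1192, 0.1200) → world pose (0.0555, -0.3748, 0.6950)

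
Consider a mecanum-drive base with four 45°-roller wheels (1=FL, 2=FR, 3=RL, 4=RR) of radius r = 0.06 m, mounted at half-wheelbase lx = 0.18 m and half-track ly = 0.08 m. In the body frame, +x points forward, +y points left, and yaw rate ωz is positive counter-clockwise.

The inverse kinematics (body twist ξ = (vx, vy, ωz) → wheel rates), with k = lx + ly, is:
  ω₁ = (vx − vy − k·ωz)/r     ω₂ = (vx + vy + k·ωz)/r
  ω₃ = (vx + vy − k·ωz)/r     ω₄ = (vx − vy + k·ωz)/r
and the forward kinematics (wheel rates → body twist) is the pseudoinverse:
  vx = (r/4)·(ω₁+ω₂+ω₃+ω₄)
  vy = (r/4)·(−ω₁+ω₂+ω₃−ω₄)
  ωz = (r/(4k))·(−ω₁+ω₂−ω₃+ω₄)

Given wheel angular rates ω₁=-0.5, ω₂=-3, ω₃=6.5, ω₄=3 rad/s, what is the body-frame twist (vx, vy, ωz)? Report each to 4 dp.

k = lx + ly = 0.18 + 0.08 = 0.2600
ω₁+ω₂+ω₃+ω₄ = 6.0000  →  vx = (0.06/4)·6.0000 = 0.0900
−ω₁+ω₂+ω₃−ω₄ = 1.0000  →  vy = (0.06/4)·1.0000 = 0.0150
−ω₁+ω₂−ω₃+ω₄ = -6.0000  →  ωz = (0.06/1.0400)·-6.0000 = -0.3462

(0.0900, 0.0150, -0.3462)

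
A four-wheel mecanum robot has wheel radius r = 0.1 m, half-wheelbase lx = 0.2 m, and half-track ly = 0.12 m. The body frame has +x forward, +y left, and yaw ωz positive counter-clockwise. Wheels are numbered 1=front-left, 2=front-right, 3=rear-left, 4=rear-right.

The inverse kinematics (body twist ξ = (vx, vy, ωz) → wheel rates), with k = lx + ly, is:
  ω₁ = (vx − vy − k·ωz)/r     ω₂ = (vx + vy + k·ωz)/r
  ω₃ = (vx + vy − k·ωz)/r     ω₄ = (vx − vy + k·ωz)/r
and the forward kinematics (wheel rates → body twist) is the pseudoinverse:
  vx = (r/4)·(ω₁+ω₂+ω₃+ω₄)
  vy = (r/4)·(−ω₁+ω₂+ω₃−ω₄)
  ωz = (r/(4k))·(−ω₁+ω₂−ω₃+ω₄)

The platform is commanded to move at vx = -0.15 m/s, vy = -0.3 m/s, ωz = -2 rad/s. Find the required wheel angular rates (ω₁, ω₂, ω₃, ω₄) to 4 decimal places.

(7.9000, -10.9000, 1.9000, -4.9000)

k = lx + ly = 0.2 + 0.12 = 0.3200;  k·ωz = 0.3200·-2 = -0.6400
ω₁ (FL) = (vx − vy − k·ωz)/r = 0.7900/0.1 = 7.9000
ω₂ (FR) = (vx + vy + k·ωz)/r = -1.0900/0.1 = -10.9000
ω₃ (RL) = (vx + vy − k·ωz)/r = 0.1900/0.1 = 1.9000
ω₄ (RR) = (vx − vy + k·ωz)/r = -0.4900/0.1 = -4.9000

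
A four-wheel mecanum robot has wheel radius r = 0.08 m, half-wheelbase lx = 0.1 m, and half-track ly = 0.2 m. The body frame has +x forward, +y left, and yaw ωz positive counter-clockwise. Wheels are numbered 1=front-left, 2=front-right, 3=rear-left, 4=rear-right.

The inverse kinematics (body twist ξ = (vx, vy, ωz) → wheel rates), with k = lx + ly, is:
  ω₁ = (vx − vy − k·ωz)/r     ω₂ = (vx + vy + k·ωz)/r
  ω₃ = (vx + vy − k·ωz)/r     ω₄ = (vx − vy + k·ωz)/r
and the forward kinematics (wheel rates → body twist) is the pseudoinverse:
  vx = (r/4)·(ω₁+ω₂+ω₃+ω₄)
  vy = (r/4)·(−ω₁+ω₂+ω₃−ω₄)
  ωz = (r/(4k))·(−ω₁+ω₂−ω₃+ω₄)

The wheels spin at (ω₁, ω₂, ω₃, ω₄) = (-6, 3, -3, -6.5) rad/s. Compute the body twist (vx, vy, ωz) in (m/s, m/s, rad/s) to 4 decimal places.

(-0.2500, 0.2500, 0.3667)

k = lx + ly = 0.1 + 0.2 = 0.3000
ω₁+ω₂+ω₃+ω₄ = -12.5000  →  vx = (0.08/4)·-12.5000 = -0.2500
−ω₁+ω₂+ω₃−ω₄ = 12.5000  →  vy = (0.08/4)·12.5000 = 0.2500
−ω₁+ω₂−ω₃+ω₄ = 5.5000  →  ωz = (0.08/1.2000)·5.5000 = 0.3667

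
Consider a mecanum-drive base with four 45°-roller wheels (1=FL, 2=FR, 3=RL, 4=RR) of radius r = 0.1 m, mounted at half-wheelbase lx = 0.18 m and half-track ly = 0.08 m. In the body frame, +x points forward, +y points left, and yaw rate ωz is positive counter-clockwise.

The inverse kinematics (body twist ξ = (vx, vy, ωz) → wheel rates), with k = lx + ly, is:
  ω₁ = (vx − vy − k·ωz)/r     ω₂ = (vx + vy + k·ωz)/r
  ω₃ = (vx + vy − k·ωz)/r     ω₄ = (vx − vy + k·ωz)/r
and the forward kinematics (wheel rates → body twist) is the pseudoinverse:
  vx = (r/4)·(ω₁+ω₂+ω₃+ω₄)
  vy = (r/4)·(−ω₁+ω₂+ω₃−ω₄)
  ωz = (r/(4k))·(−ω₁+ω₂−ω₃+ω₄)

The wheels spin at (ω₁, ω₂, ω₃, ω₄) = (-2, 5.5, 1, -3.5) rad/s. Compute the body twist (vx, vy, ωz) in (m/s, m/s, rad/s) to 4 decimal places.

(0.0250, 0.3000, 0.2885)

k = lx + ly = 0.18 + 0.08 = 0.2600
ω₁+ω₂+ω₃+ω₄ = 1.0000  →  vx = (0.1/4)·1.0000 = 0.0250
−ω₁+ω₂+ω₃−ω₄ = 12.0000  →  vy = (0.1/4)·12.0000 = 0.3000
−ω₁+ω₂−ω₃+ω₄ = 3.0000  →  ωz = (0.1/1.0400)·3.0000 = 0.2885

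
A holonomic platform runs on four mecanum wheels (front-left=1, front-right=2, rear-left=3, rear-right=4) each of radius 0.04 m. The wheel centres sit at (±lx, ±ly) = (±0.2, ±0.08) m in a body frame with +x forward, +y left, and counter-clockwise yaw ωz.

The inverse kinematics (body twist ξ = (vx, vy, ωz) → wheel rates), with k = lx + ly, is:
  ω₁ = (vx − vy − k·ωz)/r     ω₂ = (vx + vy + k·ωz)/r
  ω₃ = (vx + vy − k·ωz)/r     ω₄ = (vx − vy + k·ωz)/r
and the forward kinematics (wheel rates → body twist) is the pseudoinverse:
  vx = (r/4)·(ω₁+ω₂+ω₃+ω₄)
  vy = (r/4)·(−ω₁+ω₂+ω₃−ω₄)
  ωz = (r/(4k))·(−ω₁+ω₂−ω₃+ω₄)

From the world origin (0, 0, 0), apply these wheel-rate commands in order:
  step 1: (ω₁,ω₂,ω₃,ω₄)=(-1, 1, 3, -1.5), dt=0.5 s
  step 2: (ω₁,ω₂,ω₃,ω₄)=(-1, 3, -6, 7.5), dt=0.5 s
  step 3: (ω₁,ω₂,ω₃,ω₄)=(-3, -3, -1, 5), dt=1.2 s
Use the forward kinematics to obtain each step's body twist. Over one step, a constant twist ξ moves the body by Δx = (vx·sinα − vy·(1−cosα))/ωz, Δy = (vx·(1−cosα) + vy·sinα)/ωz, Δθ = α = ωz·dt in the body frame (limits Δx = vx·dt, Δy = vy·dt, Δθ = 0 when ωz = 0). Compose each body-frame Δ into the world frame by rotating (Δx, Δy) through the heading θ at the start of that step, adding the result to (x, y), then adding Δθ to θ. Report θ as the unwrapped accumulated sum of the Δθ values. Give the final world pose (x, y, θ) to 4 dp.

(0.0365, -0.0882, 0.5250)

step 1: ξ=(vx,vy,ωz)=(0.0150, 0.0650, -0.0893), dt=0.5 → body Δ=(0.0082, 0.0323, -0.0446) → world pose (0.0082, 0.0323, -0.0446)
step 2: ξ=(vx,vy,ωz)=(0.0350, -0.0950, 0.6250), dt=0.5 → body Δ=(0.0246, -0.0440, 0.3125) → world pose (0.0308, -0.0127, 0.2679)
step 3: ξ=(vx,vy,ωz)=(-0.0200, -0.0600, 0.2143), dt=1.2 → body Δ=(-0.0145, -0.0743, 0.2571) → world pose (0.0365, -0.0882, 0.5250)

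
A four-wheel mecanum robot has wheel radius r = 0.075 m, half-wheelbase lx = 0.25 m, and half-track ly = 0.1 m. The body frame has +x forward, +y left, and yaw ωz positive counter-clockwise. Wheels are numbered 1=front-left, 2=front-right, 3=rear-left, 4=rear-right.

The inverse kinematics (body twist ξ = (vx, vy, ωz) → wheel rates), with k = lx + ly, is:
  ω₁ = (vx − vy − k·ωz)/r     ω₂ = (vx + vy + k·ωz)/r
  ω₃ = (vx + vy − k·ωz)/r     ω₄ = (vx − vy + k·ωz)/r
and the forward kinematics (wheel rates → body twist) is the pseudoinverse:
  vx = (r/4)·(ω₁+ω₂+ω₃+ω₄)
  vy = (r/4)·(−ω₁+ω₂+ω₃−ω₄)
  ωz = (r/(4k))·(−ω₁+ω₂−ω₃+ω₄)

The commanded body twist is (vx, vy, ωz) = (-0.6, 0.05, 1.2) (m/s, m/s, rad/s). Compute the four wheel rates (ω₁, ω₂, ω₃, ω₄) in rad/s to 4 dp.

(-14.2667, -1.7333, -12.9333, -3.0667)

k = lx + ly = 0.25 + 0.1 = 0.3500;  k·ωz = 0.3500·1.2 = 0.4200
ω₁ (FL) = (vx − vy − k·ωz)/r = -1.0700/0.075 = -14.2667
ω₂ (FR) = (vx + vy + k·ωz)/r = -0.1300/0.075 = -1.7333
ω₃ (RL) = (vx + vy − k·ωz)/r = -0.9700/0.075 = -12.9333
ω₄ (RR) = (vx − vy + k·ωz)/r = -0.2300/0.075 = -3.0667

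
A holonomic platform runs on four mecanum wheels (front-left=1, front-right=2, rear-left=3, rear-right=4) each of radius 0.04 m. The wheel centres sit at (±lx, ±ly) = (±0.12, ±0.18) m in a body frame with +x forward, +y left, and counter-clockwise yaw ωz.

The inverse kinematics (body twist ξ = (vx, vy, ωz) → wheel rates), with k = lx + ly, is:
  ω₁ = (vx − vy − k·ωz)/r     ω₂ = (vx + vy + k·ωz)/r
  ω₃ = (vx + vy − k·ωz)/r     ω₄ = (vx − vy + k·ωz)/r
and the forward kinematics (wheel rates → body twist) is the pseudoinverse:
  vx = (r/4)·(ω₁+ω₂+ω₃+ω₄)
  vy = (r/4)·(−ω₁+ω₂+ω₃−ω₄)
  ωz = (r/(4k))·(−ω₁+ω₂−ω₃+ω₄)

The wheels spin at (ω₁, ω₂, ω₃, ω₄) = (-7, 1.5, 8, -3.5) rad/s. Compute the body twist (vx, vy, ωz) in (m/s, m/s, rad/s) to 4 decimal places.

(-0.0100, 0.2000, -0.1000)

k = lx + ly = 0.12 + 0.18 = 0.3000
ω₁+ω₂+ω₃+ω₄ = -1.0000  →  vx = (0.04/4)·-1.0000 = -0.0100
−ω₁+ω₂+ω₃−ω₄ = 20.0000  →  vy = (0.04/4)·20.0000 = 0.2000
−ω₁+ω₂−ω₃+ω₄ = -3.0000  →  ωz = (0.04/1.2000)·-3.0000 = -0.1000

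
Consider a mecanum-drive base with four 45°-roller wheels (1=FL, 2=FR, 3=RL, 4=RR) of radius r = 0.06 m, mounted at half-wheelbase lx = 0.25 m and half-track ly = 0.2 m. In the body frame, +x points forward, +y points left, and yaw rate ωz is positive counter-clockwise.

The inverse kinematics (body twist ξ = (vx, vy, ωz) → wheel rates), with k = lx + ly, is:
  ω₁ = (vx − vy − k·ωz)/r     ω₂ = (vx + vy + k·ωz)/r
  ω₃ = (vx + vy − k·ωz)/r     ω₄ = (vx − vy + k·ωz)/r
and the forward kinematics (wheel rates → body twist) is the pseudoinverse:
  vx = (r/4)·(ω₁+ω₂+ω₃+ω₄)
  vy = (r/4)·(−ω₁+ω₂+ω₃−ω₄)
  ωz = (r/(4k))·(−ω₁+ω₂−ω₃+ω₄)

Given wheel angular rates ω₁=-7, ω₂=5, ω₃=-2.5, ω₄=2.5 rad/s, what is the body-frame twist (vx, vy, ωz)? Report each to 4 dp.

k = lx + ly = 0.25 + 0.2 = 0.4500
ω₁+ω₂+ω₃+ω₄ = -2.0000  →  vx = (0.06/4)·-2.0000 = -0.0300
−ω₁+ω₂+ω₃−ω₄ = 7.0000  →  vy = (0.06/4)·7.0000 = 0.1050
−ω₁+ω₂−ω₃+ω₄ = 17.0000  →  ωz = (0.06/1.8000)·17.0000 = 0.5667

(-0.0300, 0.1050, 0.5667)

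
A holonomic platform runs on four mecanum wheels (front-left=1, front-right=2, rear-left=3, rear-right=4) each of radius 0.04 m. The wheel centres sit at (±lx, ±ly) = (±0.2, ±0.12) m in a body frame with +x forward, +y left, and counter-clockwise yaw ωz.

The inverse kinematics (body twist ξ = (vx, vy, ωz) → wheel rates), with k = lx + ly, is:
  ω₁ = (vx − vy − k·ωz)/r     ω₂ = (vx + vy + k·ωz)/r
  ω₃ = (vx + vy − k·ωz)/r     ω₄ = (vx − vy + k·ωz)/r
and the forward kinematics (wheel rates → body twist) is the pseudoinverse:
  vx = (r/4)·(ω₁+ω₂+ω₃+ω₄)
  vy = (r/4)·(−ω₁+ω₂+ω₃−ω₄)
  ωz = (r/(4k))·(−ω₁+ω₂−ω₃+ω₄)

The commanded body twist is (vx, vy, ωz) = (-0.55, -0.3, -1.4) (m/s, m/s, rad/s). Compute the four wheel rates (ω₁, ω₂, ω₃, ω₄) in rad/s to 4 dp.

(4.9500, -32.4500, -10.0500, -17.4500)

k = lx + ly = 0.2 + 0.12 = 0.3200;  k·ωz = 0.3200·-1.4 = -0.4480
ω₁ (FL) = (vx − vy − k·ωz)/r = 0.1980/0.04 = 4.9500
ω₂ (FR) = (vx + vy + k·ωz)/r = -1.2980/0.04 = -32.4500
ω₃ (RL) = (vx + vy − k·ωz)/r = -0.4020/0.04 = -10.0500
ω₄ (RR) = (vx − vy + k·ωz)/r = -0.6980/0.04 = -17.4500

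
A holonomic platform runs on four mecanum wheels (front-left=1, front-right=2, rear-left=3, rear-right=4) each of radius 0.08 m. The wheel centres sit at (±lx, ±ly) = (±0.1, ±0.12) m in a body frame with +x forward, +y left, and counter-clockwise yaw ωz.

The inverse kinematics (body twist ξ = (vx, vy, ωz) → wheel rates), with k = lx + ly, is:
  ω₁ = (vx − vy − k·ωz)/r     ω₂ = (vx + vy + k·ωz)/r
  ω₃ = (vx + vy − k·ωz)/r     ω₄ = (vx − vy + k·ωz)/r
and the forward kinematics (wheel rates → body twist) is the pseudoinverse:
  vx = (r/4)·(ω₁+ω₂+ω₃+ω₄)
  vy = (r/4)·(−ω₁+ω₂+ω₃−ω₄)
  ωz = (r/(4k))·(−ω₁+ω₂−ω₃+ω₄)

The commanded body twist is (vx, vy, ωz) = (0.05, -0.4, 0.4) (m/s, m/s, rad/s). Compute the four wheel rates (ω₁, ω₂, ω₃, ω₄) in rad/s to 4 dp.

k = lx + ly = 0.1 + 0.12 = 0.2200;  k·ωz = 0.2200·0.4 = 0.0880
ω₁ (FL) = (vx − vy − k·ωz)/r = 0.3620/0.08 = 4.5250
ω₂ (FR) = (vx + vy + k·ωz)/r = -0.2620/0.08 = -3.2750
ω₃ (RL) = (vx + vy − k·ωz)/r = -0.4380/0.08 = -5.4750
ω₄ (RR) = (vx − vy + k·ωz)/r = 0.5380/0.08 = 6.7250

(4.5250, -3.2750, -5.4750, 6.7250)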